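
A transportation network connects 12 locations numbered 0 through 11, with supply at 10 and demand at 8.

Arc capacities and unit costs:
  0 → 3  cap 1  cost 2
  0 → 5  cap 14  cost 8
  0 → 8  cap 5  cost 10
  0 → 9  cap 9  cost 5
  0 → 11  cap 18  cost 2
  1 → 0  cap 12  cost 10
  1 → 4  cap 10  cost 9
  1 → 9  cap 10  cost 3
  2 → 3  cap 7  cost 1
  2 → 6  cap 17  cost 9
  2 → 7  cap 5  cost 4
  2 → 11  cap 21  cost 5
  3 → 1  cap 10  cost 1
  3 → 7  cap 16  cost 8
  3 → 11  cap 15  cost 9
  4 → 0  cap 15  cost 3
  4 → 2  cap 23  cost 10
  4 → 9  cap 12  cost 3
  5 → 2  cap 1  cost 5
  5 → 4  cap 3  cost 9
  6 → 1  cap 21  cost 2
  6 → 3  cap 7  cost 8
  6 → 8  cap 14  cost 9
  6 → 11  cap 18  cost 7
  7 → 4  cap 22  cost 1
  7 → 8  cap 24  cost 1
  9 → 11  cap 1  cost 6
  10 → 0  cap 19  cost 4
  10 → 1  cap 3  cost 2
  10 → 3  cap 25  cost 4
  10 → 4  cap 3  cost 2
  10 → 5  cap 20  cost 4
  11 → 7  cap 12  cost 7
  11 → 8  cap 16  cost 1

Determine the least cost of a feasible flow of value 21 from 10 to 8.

Minimum cost for 21 units: 177

shortest-cost path #1: 10→0→11→8 push 16 @ unit cost 7 (adds 112)
shortest-cost path #2: 10→3→7→8 push 5 @ unit cost 13 (adds 65)
total cost = 177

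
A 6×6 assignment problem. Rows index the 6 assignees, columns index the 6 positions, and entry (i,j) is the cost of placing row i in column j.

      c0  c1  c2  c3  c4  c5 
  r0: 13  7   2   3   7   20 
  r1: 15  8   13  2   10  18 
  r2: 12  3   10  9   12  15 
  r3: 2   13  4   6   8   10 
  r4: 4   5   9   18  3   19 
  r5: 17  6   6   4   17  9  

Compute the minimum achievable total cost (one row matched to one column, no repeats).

Minimum assignment cost: 21

optimal assignment: row0→col2 (cost 2), row1→col3 (cost 2), row2→col1 (cost 3), row3→col0 (cost 2), row4→col4 (cost 3), row5→col5 (cost 9)
total = 2 + 2 + 3 + 2 + 3 + 9 = 21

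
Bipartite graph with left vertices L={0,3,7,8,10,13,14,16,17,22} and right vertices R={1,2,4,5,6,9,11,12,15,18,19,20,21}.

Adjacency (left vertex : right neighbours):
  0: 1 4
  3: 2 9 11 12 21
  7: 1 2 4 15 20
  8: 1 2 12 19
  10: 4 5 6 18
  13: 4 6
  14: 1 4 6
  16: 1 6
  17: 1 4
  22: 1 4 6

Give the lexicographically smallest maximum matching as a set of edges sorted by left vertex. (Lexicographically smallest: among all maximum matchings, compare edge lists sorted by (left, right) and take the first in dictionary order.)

|M| = 7 (so the lex-smallest maximum matching has 7 edges)
process left vertices in ascending order; for each, take the smallest-labelled available neighbour that still permits 7 edges overall, or leave it unmatched if none does
lex-smallest matching: {0-1, 3-2, 7-15, 8-12, 10-5, 13-4, 14-6}

Lex-smallest maximum matching: {(0,1), (3,2), (7,15), (8,12), (10,5), (13,4), (14,6)}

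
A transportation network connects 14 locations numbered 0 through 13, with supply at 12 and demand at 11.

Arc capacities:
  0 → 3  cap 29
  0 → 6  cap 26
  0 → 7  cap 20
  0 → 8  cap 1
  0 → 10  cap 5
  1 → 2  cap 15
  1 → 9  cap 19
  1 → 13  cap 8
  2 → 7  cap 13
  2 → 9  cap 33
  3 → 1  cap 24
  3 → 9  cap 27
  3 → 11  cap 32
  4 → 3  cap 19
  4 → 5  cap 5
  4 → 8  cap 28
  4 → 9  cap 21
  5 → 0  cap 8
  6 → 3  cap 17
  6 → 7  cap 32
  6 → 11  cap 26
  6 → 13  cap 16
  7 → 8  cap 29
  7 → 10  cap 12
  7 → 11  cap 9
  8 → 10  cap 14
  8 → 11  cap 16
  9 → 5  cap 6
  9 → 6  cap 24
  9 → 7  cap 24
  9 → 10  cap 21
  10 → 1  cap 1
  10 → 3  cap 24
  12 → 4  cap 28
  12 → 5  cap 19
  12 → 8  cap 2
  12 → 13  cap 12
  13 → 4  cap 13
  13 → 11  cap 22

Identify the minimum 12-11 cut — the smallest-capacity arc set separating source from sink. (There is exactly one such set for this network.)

Min-cut arcs: {(5,0), (12,4), (12,8), (12,13)} (total capacity 50)

augment #1: 12→8→11 push 2
augment #2: 12→13→11 push 12
augment #3: 12→4→3→11 push 19
augment #4: 12→4→8→11 push 9
augment #5: 12→5→0→3→11 push 8
max flow = 50; residual-reachable set from 12 gives S-side
cut edges (S→T): {(5,0), (12,4), (12,8), (12,13)} total cap 50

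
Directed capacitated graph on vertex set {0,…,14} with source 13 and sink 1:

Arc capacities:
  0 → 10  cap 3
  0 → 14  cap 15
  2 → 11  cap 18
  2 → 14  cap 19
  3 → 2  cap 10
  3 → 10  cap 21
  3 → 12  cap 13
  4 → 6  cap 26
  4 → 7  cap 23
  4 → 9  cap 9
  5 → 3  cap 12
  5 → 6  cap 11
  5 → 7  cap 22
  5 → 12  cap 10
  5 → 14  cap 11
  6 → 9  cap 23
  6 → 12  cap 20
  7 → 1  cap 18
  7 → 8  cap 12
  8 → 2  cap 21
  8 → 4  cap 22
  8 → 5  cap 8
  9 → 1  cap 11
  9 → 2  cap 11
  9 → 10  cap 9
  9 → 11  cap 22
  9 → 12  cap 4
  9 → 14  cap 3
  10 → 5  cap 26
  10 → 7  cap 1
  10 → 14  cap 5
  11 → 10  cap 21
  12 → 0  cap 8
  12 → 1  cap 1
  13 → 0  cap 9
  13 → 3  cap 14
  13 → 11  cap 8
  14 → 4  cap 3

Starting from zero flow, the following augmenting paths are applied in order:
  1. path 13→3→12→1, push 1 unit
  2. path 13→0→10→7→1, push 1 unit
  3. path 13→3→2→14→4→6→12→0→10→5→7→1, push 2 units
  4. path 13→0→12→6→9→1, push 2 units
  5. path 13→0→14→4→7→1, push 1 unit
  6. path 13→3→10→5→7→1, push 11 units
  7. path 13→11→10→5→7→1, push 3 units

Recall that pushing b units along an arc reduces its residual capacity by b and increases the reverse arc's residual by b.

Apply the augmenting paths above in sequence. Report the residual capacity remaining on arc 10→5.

after path 1 (13→3→12→1, push 1): res(10,5)=26
after path 2 (13→0→10→7→1, push 1): res(10,5)=26
after path 3 (13→3→2→14→4→6→12→0→10→5→7→1, push 2): res(10,5)=24
after path 4 (13→0→12→6→9→1, push 2): res(10,5)=24
after path 5 (13→0→14→4→7→1, push 1): res(10,5)=24
after path 6 (13→3→10→5→7→1, push 11): res(10,5)=13
after path 7 (13→11→10→5→7→1, push 3): res(10,5)=10

Residual capacity of (10,5): 10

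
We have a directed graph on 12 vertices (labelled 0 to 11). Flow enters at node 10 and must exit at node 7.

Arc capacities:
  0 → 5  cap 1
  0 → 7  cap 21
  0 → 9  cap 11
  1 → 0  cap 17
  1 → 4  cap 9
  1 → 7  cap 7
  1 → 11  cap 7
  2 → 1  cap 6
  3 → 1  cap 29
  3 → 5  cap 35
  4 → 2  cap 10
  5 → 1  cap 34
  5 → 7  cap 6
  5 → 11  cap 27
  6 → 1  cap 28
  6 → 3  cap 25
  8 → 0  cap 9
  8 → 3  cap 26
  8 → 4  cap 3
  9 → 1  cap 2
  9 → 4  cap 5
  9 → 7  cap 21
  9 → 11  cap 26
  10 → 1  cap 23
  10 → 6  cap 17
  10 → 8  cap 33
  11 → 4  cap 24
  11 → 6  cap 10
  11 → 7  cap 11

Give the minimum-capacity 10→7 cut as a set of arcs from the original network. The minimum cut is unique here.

Min-cut arcs: {(1,0), (1,7), (5,7), (8,0), (11,7)} (total capacity 50)

augment #1: 10→1→7 push 7
augment #2: 10→1→0→7 push 16
augment #3: 10→8→0→7 push 5
augment #4: 10→6→1→11→7 push 7
augment #5: 10→6→3→5→7 push 6
augment #6: 10→8→0→9→7 push 4
augment #7: 10→6→1→0→9→7 push 1
augment #8: 10→6→3→5→11→7 push 3
augment #9: 10→8→3→5→11→7 push 1
max flow = 50; residual-reachable set from 10 gives S-side
cut edges (S→T): {(1,0), (1,7), (5,7), (8,0), (11,7)} total cap 50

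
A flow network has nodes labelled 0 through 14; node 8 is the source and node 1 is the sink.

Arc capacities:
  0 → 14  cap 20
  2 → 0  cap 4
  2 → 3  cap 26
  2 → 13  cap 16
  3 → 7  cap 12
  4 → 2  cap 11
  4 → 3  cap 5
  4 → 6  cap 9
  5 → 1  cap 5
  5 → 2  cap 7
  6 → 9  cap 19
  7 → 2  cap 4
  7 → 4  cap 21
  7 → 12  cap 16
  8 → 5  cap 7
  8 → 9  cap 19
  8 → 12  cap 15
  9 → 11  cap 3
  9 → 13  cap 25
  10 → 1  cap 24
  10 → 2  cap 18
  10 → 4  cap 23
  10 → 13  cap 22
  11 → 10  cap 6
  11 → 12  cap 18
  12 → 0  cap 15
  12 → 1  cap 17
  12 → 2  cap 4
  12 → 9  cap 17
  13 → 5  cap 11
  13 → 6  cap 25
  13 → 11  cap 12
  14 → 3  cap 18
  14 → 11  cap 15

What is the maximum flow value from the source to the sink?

Maximum flow value: 28

augment #1: 8→5→1 bottleneck 5, total now 5
augment #2: 8→12→1 bottleneck 15, total now 20
augment #3: 8→9→11→10→1 bottleneck 3, total now 23
augment #4: 8→9→13→11→10→1 bottleneck 3, total now 26
augment #5: 8→9→13→11→12→1 bottleneck 2, total now 28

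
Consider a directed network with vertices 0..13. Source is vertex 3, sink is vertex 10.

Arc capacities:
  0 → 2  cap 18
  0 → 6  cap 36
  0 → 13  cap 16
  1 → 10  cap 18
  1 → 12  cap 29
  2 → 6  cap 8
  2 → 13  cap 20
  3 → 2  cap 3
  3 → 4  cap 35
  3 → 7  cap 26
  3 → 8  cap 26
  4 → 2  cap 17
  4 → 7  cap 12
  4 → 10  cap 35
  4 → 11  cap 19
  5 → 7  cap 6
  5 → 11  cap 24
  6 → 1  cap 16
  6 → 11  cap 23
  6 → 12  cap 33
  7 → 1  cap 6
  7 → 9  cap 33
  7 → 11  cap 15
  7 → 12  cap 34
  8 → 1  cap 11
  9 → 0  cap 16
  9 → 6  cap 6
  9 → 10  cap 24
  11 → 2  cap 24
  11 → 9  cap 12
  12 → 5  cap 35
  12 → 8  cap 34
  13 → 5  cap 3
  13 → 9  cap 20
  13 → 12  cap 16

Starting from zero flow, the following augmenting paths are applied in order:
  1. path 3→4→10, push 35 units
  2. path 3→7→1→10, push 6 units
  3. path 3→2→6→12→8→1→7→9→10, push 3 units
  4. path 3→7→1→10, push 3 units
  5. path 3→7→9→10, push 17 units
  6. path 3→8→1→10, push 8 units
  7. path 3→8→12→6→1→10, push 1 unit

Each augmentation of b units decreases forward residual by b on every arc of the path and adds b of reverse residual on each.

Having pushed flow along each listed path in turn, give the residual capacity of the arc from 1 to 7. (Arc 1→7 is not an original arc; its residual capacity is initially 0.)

after path 1 (3→4→10, push 35): res(1,7)=0
after path 2 (3→7→1→10, push 6): res(1,7)=6
after path 3 (3→2→6→12→8→1→7→9→10, push 3): res(1,7)=3
after path 4 (3→7→1→10, push 3): res(1,7)=6
after path 5 (3→7→9→10, push 17): res(1,7)=6
after path 6 (3→8→1→10, push 8): res(1,7)=6
after path 7 (3→8→12→6→1→10, push 1): res(1,7)=6

Residual capacity of (1,7): 6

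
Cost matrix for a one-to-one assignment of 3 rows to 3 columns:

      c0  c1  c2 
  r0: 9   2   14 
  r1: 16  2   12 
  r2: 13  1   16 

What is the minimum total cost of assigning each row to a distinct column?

optimal assignment: row0→col0 (cost 9), row1→col2 (cost 12), row2→col1 (cost 1)
total = 9 + 12 + 1 = 22

Minimum assignment cost: 22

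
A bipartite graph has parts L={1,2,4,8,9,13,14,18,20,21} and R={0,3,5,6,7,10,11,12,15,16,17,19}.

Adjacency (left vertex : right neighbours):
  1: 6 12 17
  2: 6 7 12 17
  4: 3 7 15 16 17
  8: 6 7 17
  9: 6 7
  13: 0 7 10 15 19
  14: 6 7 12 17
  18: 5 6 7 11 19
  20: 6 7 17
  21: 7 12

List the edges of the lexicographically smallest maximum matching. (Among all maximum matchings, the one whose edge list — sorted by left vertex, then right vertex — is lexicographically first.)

|M| = 7 (so the lex-smallest maximum matching has 7 edges)
process left vertices in ascending order; for each, take the smallest-labelled available neighbour that still permits 7 edges overall, or leave it unmatched if none does
lex-smallest matching: {1-6, 2-7, 4-3, 8-17, 13-0, 14-12, 18-5}

Lex-smallest maximum matching: {(1,6), (2,7), (4,3), (8,17), (13,0), (14,12), (18,5)}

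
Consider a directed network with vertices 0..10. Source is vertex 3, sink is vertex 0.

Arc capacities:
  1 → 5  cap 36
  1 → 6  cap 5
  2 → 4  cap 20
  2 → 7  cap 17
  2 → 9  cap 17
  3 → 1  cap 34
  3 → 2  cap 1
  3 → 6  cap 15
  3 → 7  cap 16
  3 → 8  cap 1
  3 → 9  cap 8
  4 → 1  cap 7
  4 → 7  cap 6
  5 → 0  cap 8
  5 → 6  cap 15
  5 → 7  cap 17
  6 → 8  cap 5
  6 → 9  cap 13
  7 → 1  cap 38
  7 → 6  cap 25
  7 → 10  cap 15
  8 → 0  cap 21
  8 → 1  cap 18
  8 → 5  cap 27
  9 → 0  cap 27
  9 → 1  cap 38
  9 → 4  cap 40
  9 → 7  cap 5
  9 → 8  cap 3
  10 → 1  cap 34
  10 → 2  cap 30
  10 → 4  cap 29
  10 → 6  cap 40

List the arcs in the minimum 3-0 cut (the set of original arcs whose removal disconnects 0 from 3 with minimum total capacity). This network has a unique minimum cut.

Min-cut arcs: {(3,8), (5,0), (6,8), (9,0), (9,8)} (total capacity 44)

augment #1: 3→8→0 push 1
augment #2: 3→9→0 push 8
augment #3: 3→1→5→0 push 8
augment #4: 3→2→9→0 push 1
augment #5: 3→6→8→0 push 5
augment #6: 3→6→9→0 push 10
augment #7: 3→1→6→9→0 push 3
augment #8: 3→7→10→2→9→0 push 5
augment #9: 3→7→10→2→9→8→0 push 3
max flow = 44; residual-reachable set from 3 gives S-side
cut edges (S→T): {(3,8), (5,0), (6,8), (9,0), (9,8)} total cap 44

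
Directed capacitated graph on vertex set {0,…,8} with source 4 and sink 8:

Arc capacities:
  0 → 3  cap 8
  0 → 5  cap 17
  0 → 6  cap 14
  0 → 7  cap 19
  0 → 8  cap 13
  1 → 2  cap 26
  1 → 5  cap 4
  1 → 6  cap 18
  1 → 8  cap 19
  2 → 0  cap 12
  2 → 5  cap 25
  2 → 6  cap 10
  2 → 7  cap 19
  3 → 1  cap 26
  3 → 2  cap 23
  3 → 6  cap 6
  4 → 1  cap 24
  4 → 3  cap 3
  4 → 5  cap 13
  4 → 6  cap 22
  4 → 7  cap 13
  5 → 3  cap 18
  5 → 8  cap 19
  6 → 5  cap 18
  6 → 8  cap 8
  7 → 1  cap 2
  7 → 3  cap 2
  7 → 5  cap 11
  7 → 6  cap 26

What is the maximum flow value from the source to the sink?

augment #1: 4→1→8 bottleneck 19, total now 19
augment #2: 4→5→8 bottleneck 13, total now 32
augment #3: 4→6→8 bottleneck 8, total now 40
augment #4: 4→1→5→8 bottleneck 4, total now 44
augment #5: 4→6→5→8 bottleneck 2, total now 46
augment #6: 4→1→2→0→8 bottleneck 1, total now 47
augment #7: 4→3→2→0→8 bottleneck 3, total now 50
augment #8: 4→7→1→2→0→8 bottleneck 2, total now 52
augment #9: 4→7→3→2→0→8 bottleneck 2, total now 54
augment #10: 4→6→5→1→2→0→8 bottleneck 4, total now 58

Maximum flow value: 58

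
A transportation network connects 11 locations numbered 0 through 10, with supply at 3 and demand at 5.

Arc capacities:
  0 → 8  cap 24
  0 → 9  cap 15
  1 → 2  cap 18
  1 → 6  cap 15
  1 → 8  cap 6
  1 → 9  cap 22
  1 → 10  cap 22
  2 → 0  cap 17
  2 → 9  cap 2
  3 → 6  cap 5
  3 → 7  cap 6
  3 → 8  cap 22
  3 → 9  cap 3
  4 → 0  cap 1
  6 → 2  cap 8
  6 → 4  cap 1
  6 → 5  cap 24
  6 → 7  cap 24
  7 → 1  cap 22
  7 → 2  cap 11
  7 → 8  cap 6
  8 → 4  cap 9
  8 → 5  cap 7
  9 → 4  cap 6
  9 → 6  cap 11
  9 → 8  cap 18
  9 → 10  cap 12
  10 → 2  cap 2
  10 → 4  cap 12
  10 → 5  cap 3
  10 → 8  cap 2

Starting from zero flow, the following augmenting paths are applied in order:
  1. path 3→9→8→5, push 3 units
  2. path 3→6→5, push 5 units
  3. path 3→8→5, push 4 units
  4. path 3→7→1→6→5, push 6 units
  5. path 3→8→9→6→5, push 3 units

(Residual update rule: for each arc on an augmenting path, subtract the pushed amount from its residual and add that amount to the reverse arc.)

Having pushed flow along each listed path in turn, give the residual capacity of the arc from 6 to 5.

after path 1 (3→9→8→5, push 3): res(6,5)=24
after path 2 (3→6→5, push 5): res(6,5)=19
after path 3 (3→8→5, push 4): res(6,5)=19
after path 4 (3→7→1→6→5, push 6): res(6,5)=13
after path 5 (3→8→9→6→5, push 3): res(6,5)=10

Residual capacity of (6,5): 10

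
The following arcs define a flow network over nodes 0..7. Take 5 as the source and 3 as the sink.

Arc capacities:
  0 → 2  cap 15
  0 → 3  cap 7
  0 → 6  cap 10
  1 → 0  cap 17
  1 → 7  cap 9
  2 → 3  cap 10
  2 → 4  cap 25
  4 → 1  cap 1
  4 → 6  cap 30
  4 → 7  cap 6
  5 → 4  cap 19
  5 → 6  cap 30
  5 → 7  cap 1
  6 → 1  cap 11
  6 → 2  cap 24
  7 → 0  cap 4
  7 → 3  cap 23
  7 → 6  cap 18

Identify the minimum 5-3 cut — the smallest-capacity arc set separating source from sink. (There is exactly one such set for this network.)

Min-cut arcs: {(2,3), (4,1), (4,7), (5,7), (6,1)} (total capacity 29)

augment #1: 5→7→3 push 1
augment #2: 5→4→7→3 push 6
augment #3: 5→6→2→3 push 10
augment #4: 5→4→1→0→3 push 1
augment #5: 5→6→1→0→3 push 6
augment #6: 5→6→1→7→3 push 5
max flow = 29; residual-reachable set from 5 gives S-side
cut edges (S→T): {(2,3), (4,1), (4,7), (5,7), (6,1)} total cap 29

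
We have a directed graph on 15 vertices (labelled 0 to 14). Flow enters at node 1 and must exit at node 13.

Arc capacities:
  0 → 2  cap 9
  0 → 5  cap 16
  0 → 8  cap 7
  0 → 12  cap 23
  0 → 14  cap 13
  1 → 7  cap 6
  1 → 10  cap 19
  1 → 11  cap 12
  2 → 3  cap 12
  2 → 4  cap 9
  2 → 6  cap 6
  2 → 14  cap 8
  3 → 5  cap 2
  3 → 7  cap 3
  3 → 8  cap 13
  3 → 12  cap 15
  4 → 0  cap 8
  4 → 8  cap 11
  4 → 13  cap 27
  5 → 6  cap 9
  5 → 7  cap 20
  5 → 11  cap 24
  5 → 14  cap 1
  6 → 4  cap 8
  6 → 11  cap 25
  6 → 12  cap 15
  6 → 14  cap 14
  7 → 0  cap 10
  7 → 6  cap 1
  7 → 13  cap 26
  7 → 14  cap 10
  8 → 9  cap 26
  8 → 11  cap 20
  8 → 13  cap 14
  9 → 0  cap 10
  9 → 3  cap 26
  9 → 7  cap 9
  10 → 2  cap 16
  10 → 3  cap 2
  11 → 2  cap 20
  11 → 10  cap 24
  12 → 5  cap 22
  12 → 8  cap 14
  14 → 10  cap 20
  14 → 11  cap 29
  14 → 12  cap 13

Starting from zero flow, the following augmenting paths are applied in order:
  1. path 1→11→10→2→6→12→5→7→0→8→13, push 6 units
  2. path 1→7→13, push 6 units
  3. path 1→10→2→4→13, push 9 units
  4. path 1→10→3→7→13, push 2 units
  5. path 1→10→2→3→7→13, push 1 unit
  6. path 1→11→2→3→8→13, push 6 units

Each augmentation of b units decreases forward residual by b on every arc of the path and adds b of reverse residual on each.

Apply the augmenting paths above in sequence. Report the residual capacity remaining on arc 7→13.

after path 1 (1→11→10→2→6→12→5→7→0→8→13, push 6): res(7,13)=26
after path 2 (1→7→13, push 6): res(7,13)=20
after path 3 (1→10→2→4→13, push 9): res(7,13)=20
after path 4 (1→10→3→7→13, push 2): res(7,13)=18
after path 5 (1→10→2→3→7→13, push 1): res(7,13)=17
after path 6 (1→11→2→3→8→13, push 6): res(7,13)=17

Residual capacity of (7,13): 17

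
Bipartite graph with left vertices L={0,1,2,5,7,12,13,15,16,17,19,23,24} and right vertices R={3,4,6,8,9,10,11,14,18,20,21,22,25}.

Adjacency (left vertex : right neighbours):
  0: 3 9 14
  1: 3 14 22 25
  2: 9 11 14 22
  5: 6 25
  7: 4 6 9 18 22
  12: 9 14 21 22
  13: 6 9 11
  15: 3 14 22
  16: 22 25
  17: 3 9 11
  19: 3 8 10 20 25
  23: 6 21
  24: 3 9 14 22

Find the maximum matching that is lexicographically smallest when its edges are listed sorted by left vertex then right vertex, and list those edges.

|M| = 10 (so the lex-smallest maximum matching has 10 edges)
process left vertices in ascending order; for each, take the smallest-labelled available neighbour that still permits 10 edges overall, or leave it unmatched if none does
lex-smallest matching: {0-3, 1-14, 2-9, 5-6, 7-4, 12-21, 13-11, 15-22, 16-25, 19-8}

Lex-smallest maximum matching: {(0,3), (1,14), (2,9), (5,6), (7,4), (12,21), (13,11), (15,22), (16,25), (19,8)}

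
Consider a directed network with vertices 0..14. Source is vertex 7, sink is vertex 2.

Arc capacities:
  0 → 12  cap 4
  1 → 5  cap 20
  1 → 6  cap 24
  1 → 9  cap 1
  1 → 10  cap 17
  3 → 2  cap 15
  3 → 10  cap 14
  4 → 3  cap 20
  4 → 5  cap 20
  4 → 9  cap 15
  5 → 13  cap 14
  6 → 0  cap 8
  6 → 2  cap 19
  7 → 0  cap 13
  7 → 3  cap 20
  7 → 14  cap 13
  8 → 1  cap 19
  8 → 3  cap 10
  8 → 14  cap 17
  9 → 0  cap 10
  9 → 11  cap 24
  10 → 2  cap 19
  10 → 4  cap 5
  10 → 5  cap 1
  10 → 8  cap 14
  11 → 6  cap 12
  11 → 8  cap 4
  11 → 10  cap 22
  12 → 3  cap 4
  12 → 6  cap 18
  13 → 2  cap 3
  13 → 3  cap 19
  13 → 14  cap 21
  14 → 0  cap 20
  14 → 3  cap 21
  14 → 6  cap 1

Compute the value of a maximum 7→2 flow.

Maximum flow value: 34

augment #1: 7→3→2 bottleneck 15, total now 15
augment #2: 7→3→10→2 bottleneck 5, total now 20
augment #3: 7→14→6→2 bottleneck 1, total now 21
augment #4: 7→0→12→6→2 bottleneck 4, total now 25
augment #5: 7→14→3→10→2 bottleneck 9, total now 34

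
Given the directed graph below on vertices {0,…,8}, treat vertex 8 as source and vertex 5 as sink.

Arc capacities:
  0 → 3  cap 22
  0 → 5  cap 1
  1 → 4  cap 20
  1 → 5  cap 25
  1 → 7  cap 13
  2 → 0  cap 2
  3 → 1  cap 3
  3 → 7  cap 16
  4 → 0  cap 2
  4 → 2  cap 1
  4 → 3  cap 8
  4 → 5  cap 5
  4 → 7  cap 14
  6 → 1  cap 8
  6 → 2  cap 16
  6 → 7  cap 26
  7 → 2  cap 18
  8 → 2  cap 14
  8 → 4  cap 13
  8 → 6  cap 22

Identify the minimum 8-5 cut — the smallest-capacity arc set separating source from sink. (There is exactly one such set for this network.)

Min-cut arcs: {(0,5), (3,1), (4,5), (6,1)} (total capacity 17)

augment #1: 8→4→5 push 5
augment #2: 8→2→0→5 push 1
augment #3: 8→6→1→5 push 8
augment #4: 8→4→3→1→5 push 3
max flow = 17; residual-reachable set from 8 gives S-side
cut edges (S→T): {(0,5), (3,1), (4,5), (6,1)} total cap 17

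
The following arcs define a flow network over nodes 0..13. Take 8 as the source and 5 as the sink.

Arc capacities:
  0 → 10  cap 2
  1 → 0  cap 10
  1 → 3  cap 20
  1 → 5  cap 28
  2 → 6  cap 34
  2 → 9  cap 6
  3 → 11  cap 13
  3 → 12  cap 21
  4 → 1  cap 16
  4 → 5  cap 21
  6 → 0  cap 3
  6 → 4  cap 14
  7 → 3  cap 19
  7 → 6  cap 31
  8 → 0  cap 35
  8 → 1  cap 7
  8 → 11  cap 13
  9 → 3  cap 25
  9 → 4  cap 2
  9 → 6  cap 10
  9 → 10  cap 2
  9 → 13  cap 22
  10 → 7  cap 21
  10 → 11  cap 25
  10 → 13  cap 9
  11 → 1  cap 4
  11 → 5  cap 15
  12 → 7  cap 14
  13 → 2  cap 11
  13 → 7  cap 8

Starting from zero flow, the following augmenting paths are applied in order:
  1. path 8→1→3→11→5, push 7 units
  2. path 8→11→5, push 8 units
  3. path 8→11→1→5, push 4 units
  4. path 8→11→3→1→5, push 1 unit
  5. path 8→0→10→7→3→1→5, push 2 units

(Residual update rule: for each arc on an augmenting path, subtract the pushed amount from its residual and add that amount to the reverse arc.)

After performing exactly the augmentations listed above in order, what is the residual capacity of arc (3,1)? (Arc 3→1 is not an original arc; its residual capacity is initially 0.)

after path 1 (8→1→3→11→5, push 7): res(3,1)=7
after path 2 (8→11→5, push 8): res(3,1)=7
after path 3 (8→11→1→5, push 4): res(3,1)=7
after path 4 (8→11→3→1→5, push 1): res(3,1)=6
after path 5 (8→0→10→7→3→1→5, push 2): res(3,1)=4

Residual capacity of (3,1): 4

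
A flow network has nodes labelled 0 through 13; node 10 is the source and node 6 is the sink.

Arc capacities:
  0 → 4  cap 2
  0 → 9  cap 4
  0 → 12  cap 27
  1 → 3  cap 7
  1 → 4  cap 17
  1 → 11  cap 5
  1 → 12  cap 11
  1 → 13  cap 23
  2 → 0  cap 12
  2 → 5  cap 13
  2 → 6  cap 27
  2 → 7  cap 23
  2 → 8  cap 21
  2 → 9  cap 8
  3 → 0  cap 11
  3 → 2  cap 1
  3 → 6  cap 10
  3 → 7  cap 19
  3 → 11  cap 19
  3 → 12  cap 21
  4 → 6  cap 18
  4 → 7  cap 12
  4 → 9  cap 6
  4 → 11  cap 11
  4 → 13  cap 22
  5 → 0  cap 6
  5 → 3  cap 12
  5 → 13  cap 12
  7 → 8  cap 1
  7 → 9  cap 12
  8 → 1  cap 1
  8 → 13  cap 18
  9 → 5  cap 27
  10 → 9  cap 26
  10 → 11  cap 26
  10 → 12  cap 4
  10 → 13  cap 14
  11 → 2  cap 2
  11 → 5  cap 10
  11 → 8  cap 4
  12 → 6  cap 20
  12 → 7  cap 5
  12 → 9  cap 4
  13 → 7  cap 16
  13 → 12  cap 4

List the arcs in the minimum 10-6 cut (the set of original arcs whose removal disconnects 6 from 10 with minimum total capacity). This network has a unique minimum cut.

Min-cut arcs: {(5,0), (5,3), (8,1), (10,12), (11,2), (13,12)} (total capacity 29)

augment #1: 10→12→6 push 4
augment #2: 10→11→2→6 push 2
augment #3: 10→13→12→6 push 4
augment #4: 10→9→5→3→6 push 10
augment #5: 10→9→5→0→4→6 push 2
augment #6: 10→9→5→0→12→6 push 4
augment #7: 10→9→5→3→2→6 push 1
augment #8: 10→9→5→3→12→6 push 1
augment #9: 10→11→8→1→4→6 push 1
max flow = 29; residual-reachable set from 10 gives S-side
cut edges (S→T): {(5,0), (5,3), (8,1), (10,12), (11,2), (13,12)} total cap 29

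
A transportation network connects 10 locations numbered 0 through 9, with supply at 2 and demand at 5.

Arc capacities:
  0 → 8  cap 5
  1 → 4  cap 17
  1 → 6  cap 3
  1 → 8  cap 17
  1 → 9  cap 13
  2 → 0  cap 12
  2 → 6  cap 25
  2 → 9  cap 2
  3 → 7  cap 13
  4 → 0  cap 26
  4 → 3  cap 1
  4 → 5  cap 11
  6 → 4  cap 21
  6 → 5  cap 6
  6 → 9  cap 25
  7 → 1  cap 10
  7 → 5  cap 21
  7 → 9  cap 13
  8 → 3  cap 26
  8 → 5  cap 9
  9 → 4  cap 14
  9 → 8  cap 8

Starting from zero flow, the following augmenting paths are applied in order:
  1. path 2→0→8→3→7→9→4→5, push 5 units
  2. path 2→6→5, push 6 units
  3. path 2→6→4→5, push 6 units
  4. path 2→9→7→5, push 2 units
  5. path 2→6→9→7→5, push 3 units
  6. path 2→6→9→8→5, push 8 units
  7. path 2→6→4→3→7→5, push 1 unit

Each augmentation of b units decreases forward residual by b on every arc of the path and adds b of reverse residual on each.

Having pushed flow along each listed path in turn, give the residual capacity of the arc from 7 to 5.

Residual capacity of (7,5): 15

after path 1 (2→0→8→3→7→9→4→5, push 5): res(7,5)=21
after path 2 (2→6→5, push 6): res(7,5)=21
after path 3 (2→6→4→5, push 6): res(7,5)=21
after path 4 (2→9→7→5, push 2): res(7,5)=19
after path 5 (2→6→9→7→5, push 3): res(7,5)=16
after path 6 (2→6→9→8→5, push 8): res(7,5)=16
after path 7 (2→6→4→3→7→5, push 1): res(7,5)=15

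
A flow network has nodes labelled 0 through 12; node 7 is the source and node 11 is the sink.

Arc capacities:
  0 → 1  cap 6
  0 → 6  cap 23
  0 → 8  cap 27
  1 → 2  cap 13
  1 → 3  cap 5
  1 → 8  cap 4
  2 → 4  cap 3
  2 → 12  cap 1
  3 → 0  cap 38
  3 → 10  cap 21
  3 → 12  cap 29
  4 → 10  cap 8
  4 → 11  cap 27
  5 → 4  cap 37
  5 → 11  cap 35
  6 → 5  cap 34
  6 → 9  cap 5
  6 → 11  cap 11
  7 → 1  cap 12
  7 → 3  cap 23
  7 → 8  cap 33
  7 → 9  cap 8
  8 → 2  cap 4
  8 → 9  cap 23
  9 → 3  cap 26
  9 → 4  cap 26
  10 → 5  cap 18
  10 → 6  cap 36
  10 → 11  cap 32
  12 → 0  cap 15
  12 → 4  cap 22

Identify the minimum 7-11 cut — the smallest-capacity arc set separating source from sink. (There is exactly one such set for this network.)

Min-cut arcs: {(1,3), (2,4), (2,12), (7,3), (7,9), (8,9)} (total capacity 63)

augment #1: 7→3→10→11 push 21
augment #2: 7→9→4→11 push 8
augment #3: 7→1→2→4→11 push 3
augment #4: 7→3→0→6→11 push 2
augment #5: 7→8→9→4→11 push 16
augment #6: 7→1→3→0→6→11 push 5
augment #7: 7→8→9→4→10→11 push 2
augment #8: 7→1→2→12→0→6→11 push 1
augment #9: 7→8→9→3→0→6→11 push 3
augment #10: 7→8→9→3→0→6→5→11 push 2
max flow = 63; residual-reachable set from 7 gives S-side
cut edges (S→T): {(1,3), (2,4), (2,12), (7,3), (7,9), (8,9)} total cap 63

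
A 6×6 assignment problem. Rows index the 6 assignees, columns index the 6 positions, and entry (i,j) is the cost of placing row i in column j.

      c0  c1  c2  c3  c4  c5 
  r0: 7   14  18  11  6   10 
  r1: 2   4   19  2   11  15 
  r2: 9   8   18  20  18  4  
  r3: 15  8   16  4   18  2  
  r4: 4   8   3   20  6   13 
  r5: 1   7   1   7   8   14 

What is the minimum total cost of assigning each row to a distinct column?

Minimum assignment cost: 22

one of 2 optimal assignments: row0→col4 (cost 6), row1→col1 (cost 4), row2→col5 (cost 4), row3→col3 (cost 4), row4→col2 (cost 3), row5→col0 (cost 1)
total = 6 + 4 + 4 + 4 + 3 + 1 = 22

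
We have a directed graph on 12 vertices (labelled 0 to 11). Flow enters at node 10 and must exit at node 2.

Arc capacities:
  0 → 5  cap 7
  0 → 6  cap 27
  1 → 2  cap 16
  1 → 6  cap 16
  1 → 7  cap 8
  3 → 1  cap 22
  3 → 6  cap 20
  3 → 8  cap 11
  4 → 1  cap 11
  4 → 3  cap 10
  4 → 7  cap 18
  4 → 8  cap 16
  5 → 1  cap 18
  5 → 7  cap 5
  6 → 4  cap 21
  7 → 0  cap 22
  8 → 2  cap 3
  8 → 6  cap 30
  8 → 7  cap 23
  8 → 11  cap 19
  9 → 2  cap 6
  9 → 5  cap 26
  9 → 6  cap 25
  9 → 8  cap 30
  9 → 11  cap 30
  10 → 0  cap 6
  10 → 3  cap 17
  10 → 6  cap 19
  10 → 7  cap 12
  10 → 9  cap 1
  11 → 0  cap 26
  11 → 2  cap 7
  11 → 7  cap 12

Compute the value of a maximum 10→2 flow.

augment #1: 10→9→2 bottleneck 1, total now 1
augment #2: 10→3→1→2 bottleneck 16, total now 17
augment #3: 10→3→8→2 bottleneck 1, total now 18
augment #4: 10→6→4→8→2 bottleneck 2, total now 20
augment #5: 10→6→4→8→11→2 bottleneck 7, total now 27

Maximum flow value: 27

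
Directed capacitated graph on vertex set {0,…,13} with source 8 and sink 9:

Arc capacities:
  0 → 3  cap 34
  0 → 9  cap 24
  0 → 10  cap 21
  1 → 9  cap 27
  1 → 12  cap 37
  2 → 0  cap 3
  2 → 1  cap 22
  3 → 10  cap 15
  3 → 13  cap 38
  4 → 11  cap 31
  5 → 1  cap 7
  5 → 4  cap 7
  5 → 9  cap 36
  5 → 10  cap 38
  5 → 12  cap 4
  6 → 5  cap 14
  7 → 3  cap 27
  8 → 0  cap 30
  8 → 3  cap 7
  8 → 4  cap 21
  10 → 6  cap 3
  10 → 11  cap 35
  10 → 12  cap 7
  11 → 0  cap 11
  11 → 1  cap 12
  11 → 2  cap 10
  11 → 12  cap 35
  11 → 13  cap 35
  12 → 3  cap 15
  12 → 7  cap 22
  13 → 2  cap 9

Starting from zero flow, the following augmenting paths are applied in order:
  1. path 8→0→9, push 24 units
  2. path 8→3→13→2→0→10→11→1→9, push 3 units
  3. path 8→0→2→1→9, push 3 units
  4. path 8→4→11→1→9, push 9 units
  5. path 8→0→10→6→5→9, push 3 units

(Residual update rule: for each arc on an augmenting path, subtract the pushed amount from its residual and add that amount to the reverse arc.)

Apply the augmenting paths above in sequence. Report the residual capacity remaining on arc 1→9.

after path 1 (8→0→9, push 24): res(1,9)=27
after path 2 (8→3→13→2→0→10→11→1→9, push 3): res(1,9)=24
after path 3 (8→0→2→1→9, push 3): res(1,9)=21
after path 4 (8→4→11→1→9, push 9): res(1,9)=12
after path 5 (8→0→10→6→5→9, push 3): res(1,9)=12

Residual capacity of (1,9): 12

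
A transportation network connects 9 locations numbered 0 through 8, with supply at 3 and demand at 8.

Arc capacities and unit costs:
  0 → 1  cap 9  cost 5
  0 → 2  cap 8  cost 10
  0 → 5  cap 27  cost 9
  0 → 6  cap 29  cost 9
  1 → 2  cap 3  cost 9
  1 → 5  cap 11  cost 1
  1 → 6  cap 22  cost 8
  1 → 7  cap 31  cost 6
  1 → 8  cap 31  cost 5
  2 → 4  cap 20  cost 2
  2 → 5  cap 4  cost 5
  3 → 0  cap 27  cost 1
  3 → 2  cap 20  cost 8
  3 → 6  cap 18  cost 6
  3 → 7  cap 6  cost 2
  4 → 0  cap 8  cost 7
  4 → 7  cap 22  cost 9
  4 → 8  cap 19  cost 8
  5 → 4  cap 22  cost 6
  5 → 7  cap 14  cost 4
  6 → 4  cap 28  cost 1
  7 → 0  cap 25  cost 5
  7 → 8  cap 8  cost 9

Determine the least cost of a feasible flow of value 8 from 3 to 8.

shortest-cost path #1: 3→7→8 push 6 @ unit cost 11 (adds 66)
shortest-cost path #2: 3→0→1→8 push 2 @ unit cost 11 (adds 22)
total cost = 88

Minimum cost for 8 units: 88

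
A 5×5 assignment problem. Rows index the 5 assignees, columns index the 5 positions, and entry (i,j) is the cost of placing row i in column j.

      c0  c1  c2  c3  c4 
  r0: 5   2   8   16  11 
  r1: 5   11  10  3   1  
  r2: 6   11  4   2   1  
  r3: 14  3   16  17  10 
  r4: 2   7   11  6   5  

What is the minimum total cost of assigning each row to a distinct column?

optimal assignment: row0→col2 (cost 8), row1→col4 (cost 1), row2→col3 (cost 2), row3→col1 (cost 3), row4→col0 (cost 2)
total = 8 + 1 + 2 + 3 + 2 = 16

Minimum assignment cost: 16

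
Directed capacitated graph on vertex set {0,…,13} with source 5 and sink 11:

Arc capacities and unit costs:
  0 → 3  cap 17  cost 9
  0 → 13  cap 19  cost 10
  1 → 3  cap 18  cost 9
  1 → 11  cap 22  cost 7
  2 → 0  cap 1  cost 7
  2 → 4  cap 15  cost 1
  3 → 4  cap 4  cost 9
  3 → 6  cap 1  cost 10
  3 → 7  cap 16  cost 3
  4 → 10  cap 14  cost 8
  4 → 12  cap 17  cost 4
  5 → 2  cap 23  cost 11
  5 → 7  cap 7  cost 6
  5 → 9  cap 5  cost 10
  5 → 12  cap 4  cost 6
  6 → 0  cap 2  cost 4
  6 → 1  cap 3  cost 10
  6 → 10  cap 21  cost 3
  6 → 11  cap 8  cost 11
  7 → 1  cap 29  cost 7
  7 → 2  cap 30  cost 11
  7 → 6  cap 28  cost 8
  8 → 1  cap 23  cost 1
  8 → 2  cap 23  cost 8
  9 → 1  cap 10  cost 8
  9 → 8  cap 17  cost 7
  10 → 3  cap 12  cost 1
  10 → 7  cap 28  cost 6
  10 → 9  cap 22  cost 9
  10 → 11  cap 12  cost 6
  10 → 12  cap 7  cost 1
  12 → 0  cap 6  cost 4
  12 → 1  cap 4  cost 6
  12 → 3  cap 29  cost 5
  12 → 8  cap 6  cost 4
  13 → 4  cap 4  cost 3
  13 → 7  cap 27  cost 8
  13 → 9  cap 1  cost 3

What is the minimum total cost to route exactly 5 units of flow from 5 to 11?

shortest-cost path #1: 5→12→8→1→11 push 4 @ unit cost 18 (adds 72)
shortest-cost path #2: 5→7→1→11 push 1 @ unit cost 20 (adds 20)
total cost = 92

Minimum cost for 5 units: 92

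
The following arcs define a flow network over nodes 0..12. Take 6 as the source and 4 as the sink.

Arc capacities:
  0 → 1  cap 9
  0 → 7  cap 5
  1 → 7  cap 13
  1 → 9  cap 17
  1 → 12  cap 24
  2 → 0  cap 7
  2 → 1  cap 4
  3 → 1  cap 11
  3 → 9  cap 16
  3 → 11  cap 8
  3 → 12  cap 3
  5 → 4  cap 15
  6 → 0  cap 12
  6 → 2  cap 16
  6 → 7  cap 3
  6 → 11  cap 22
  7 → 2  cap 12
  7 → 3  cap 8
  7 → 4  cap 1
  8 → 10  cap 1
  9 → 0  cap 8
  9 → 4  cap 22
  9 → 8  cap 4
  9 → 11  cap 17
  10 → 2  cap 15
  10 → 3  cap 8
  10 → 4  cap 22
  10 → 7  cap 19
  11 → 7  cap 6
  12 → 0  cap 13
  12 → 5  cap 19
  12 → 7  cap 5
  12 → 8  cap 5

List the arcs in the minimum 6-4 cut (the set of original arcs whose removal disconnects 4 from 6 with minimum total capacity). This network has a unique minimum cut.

augment #1: 6→7→4 push 1
augment #2: 6→0→1→9→4 push 9
augment #3: 6→2→1→9→4 push 4
augment #4: 6→7→3→9→4 push 2
augment #5: 6→0→7→3→9→4 push 3
augment #6: 6→11→7→3→9→4 push 3
max flow = 22; residual-reachable set from 6 gives S-side
cut edges (S→T): {(0,1), (2,1), (7,3), (7,4)} total cap 22

Min-cut arcs: {(0,1), (2,1), (7,3), (7,4)} (total capacity 22)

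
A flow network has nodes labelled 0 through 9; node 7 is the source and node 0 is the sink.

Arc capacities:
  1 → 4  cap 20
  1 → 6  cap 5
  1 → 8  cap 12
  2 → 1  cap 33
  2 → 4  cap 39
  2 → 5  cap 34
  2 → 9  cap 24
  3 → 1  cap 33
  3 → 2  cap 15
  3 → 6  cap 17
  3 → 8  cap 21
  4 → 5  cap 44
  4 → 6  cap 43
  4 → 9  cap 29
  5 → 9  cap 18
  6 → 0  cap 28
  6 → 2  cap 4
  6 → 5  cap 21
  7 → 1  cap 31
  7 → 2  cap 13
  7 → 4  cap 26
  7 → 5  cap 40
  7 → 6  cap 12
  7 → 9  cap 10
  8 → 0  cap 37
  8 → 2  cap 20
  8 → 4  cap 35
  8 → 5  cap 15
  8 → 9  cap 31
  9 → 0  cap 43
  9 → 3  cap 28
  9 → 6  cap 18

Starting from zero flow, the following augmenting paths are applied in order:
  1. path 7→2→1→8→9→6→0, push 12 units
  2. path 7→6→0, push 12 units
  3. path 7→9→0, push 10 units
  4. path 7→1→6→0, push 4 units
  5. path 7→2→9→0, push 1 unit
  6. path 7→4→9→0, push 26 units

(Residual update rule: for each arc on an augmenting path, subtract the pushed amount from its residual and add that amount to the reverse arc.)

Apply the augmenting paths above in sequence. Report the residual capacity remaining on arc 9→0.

after path 1 (7→2→1→8→9→6→0, push 12): res(9,0)=43
after path 2 (7→6→0, push 12): res(9,0)=43
after path 3 (7→9→0, push 10): res(9,0)=33
after path 4 (7→1→6→0, push 4): res(9,0)=33
after path 5 (7→2→9→0, push 1): res(9,0)=32
after path 6 (7→4→9→0, push 26): res(9,0)=6

Residual capacity of (9,0): 6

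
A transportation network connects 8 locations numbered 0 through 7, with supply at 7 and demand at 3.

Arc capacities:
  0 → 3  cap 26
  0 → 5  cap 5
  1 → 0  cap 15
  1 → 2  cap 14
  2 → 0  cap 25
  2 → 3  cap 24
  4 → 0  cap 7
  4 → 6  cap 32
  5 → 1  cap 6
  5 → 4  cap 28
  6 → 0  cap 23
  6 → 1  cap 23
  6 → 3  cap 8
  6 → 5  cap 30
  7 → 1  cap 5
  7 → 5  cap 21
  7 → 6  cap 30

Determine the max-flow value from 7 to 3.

Maximum flow value: 48

augment #1: 7→6→3 bottleneck 8, total now 8
augment #2: 7→1→0→3 bottleneck 5, total now 13
augment #3: 7→6→0→3 bottleneck 21, total now 34
augment #4: 7→5→1→2→3 bottleneck 6, total now 40
augment #5: 7→6→1→2→3 bottleneck 1, total now 41
augment #6: 7→5→4→0→1→2→3 bottleneck 5, total now 46
augment #7: 7→5→4→6→1→2→3 bottleneck 2, total now 48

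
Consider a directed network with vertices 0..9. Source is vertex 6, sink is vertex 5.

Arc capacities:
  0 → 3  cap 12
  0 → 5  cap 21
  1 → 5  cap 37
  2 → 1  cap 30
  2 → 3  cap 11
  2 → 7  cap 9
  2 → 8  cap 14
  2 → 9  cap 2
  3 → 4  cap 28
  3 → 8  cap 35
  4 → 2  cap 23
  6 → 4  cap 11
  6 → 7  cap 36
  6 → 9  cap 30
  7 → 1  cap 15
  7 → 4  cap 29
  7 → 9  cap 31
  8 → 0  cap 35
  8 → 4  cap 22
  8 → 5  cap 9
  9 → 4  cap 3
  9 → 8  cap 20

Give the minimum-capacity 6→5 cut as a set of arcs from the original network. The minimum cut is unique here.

augment #1: 6→7→1→5 push 15
augment #2: 6→9→8→5 push 9
augment #3: 6→4→2→1→5 push 11
augment #4: 6→9→8→0→5 push 11
augment #5: 6→7→4→2→1→5 push 11
augment #6: 6→7→4→2→8→0→5 push 1
max flow = 58; residual-reachable set from 6 gives S-side
cut edges (S→T): {(4,2), (7,1), (9,8)} total cap 58

Min-cut arcs: {(4,2), (7,1), (9,8)} (total capacity 58)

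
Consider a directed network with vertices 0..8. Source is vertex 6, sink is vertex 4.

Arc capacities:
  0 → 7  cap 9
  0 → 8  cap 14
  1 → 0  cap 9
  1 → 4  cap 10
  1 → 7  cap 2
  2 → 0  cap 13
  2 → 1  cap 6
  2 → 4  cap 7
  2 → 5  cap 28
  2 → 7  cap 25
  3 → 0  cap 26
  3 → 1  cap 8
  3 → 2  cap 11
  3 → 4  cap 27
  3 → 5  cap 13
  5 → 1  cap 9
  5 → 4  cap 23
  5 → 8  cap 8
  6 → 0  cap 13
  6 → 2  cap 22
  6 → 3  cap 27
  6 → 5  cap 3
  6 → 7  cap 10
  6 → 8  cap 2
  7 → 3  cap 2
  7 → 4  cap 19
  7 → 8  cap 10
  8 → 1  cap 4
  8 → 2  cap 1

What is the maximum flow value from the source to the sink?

Maximum flow value: 76

augment #1: 6→2→4 bottleneck 7, total now 7
augment #2: 6→3→4 bottleneck 27, total now 34
augment #3: 6→5→4 bottleneck 3, total now 37
augment #4: 6→7→4 bottleneck 10, total now 47
augment #5: 6→0→7→4 bottleneck 9, total now 56
augment #6: 6→2→1→4 bottleneck 6, total now 62
augment #7: 6→2→5→4 bottleneck 9, total now 71
augment #8: 6→8→1→4 bottleneck 2, total now 73
augment #9: 6→0→8→1→4 bottleneck 2, total now 75
augment #10: 6→0→8→2→5→4 bottleneck 1, total now 76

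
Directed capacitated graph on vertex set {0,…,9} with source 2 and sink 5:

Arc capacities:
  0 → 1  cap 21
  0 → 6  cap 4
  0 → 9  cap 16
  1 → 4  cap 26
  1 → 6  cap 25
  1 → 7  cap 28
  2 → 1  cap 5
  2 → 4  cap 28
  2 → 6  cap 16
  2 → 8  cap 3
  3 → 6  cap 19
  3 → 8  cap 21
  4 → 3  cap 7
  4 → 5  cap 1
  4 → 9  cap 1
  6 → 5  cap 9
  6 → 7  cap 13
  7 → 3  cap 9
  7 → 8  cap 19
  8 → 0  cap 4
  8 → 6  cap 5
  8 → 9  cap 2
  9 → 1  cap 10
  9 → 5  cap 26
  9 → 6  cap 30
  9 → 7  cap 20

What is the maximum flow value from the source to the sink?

augment #1: 2→4→5 bottleneck 1, total now 1
augment #2: 2→6→5 bottleneck 9, total now 10
augment #3: 2→4→9→5 bottleneck 1, total now 11
augment #4: 2→8→9→5 bottleneck 2, total now 13
augment #5: 2→8→0→9→5 bottleneck 1, total now 14
augment #6: 2→1→7→8→0→9→5 bottleneck 3, total now 17

Maximum flow value: 17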